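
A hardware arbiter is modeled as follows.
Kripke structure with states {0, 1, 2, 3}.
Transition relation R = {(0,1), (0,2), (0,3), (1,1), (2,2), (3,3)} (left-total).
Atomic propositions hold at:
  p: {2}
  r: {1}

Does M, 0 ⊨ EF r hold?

EF r: least fixpoint, start Z0 = {1}, add states with some successor in Z. Z1 = {0, 1}; fixed.
Sat(EF r) = {0, 1}
0 ∈ Sat(EF r) = {0, 1}, so the formula holds at 0.

Yes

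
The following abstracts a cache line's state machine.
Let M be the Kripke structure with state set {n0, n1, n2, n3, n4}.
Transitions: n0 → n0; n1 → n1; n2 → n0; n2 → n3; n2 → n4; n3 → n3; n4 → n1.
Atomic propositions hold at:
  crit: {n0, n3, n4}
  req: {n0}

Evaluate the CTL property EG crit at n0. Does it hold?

EG crit: greatest fixpoint, start Z0 = {n0, n3, n4}, keep only states in Sat with some successor in Z. Z1 = {n0, n3}; fixed.
Sat(EG crit) = {n0, n3}
n0 ∈ Sat(EG crit) = {n0, n3}, so the formula holds at n0.

Yes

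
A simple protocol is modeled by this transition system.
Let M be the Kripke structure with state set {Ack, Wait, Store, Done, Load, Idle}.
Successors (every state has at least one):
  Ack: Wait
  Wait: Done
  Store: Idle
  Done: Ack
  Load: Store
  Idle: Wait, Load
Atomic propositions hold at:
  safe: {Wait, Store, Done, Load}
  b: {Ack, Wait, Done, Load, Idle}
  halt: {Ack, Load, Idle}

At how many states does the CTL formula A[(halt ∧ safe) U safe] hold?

Sat(halt ∧ safe) = {Load}
A[(halt ∧ safe) U safe]: least fixpoint, start Z0 = Sat(safe) = {Wait, Store, Done, Load}, add states in Sat(halt ∧ safe) with every successor in Z. Already a fixed point.
Sat(A[(halt ∧ safe) U safe]) = {Wait, Store, Done, Load}
|Sat(A[(halt ∧ safe) U safe])| = |{Wait, Store, Done, Load}| = 4.

4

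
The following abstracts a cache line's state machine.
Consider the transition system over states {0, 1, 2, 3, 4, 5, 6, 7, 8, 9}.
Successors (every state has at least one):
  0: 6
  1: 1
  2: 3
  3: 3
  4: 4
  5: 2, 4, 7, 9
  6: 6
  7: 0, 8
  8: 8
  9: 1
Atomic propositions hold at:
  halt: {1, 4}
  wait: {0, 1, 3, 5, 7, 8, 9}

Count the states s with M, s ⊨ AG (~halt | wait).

Sat(~halt) = {0, 2, 3, 5, 6, 7, 8, 9}
Sat(~halt | wait) = {0, 1, 2, 3, 5, 6, 7, 8, 9}
AG (~halt | wait): greatest fixpoint, start Z0 = {0, 1, 2, 3, 5, 6, 7, 8, 9}, keep only states in Sat with every successor in Z. Z1 = {0, 1, 2, 3, 6, 7, 8, 9}; fixed.
Sat(AG (~halt | wait)) = {0, 1, 2, 3, 6, 7, 8, 9}
|Sat(AG (~halt | wait))| = |{0, 1, 2, 3, 6, 7, 8, 9}| = 8.

8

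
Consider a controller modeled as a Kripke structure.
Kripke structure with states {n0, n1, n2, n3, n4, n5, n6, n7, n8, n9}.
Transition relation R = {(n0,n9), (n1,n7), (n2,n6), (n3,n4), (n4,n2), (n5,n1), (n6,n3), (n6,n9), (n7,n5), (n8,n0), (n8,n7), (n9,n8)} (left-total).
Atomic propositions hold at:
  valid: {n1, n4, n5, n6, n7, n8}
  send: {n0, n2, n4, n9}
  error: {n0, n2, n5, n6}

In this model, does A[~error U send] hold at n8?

Sat(~error) = {n1, n3, n4, n7, n8, n9}
A[~error U send]: least fixpoint, start Z0 = Sat(send) = {n0, n2, n4, n9}, add states in Sat(~error) with every successor in Z. Z1 = {n0, n2, n3, n4, n9}; fixed.
Sat(A[~error U send]) = {n0, n2, n3, n4, n9}
n8 ∉ Sat(A[~error U send]) = {n0, n2, n3, n4, n9}, so the formula does not hold at n8.

No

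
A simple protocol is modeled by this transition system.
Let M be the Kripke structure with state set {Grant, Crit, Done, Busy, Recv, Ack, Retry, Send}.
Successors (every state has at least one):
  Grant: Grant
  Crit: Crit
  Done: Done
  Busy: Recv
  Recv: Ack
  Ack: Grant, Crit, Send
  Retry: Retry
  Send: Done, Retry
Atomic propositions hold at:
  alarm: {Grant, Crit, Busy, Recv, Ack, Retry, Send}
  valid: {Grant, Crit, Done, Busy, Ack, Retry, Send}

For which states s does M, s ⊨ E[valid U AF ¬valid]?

{Busy, Recv}

Sat(¬valid) = {Recv}
AF ¬valid: least fixpoint, start Z0 = {Recv}, add states with every successor in Z. Z1 = {Busy, Recv}; fixed.
Sat(AF ¬valid) = {Busy, Recv}
E[valid U AF ¬valid]: least fixpoint, start Z0 = Sat(AF ¬valid) = {Busy, Recv}, add states in Sat(valid) with some successor in Z. Already a fixed point.
Sat(E[valid U AF ¬valid]) = {Busy, Recv}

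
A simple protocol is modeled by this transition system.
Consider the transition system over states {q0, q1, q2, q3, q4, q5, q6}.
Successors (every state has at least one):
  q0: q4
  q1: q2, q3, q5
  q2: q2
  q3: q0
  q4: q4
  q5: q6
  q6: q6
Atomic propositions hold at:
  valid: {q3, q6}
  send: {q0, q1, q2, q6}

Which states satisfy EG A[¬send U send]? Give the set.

{q1, q2, q5, q6}

Sat(¬send) = {q3, q4, q5}
A[¬send U send]: least fixpoint, start Z0 = Sat(send) = {q0, q1, q2, q6}, add states in Sat(¬send) with every successor in Z. Z1 = {q0, q1, q2, q3, q5, q6}; fixed.
Sat(A[¬send U send]) = {q0, q1, q2, q3, q5, q6}
EG A[¬send U send]: greatest fixpoint, start Z0 = {q0, q1, q2, q3, q5, q6}, keep only states in Sat with some successor in Z. Z1 = {q1, q2, q3, q5, q6}; Z2 = {q1, q2, q5, q6}; fixed.
Sat(EG A[¬send U send]) = {q1, q2, q5, q6}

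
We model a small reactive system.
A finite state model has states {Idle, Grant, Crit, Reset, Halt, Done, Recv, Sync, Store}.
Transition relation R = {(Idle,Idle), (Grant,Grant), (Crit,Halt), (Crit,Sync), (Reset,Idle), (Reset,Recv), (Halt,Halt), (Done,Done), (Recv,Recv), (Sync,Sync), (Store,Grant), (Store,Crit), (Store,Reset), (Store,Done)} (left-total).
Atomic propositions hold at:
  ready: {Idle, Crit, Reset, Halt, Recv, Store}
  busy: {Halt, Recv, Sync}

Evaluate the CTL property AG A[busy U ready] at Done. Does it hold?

No

A[busy U ready]: least fixpoint, start Z0 = Sat(ready) = {Idle, Crit, Reset, Halt, Recv, Store}, add states in Sat(busy) with every successor in Z. Already a fixed point.
Sat(A[busy U ready]) = {Idle, Crit, Reset, Halt, Recv, Store}
AG A[busy U ready]: greatest fixpoint, start Z0 = {Idle, Crit, Reset, Halt, Recv, Store}, keep only states in Sat with every successor in Z. Z1 = {Idle, Reset, Halt, Recv}; fixed.
Sat(AG A[busy U ready]) = {Idle, Reset, Halt, Recv}
Done ∉ Sat(AG A[busy U ready]) = {Idle, Reset, Halt, Recv}, so the formula does not hold at Done.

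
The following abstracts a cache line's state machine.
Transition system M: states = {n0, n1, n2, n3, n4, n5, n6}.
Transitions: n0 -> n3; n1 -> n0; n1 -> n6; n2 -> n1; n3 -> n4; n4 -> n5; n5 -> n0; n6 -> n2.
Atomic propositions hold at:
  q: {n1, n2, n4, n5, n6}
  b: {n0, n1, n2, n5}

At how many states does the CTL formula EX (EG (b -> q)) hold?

3

Sat(b -> q) = {n1, n2, n3, n4, n5, n6}
EG (b -> q): greatest fixpoint, start Z0 = {n1, n2, n3, n4, n5, n6}, keep only states in Sat with some successor in Z. Z1 = {n1, n2, n3, n4, n6}; Z2 = {n1, n2, n3, n6}; Z3 = {n1, n2, n6}; fixed.
Sat(EG (b -> q)) = {n1, n2, n6}
Sat(EX (EG (b -> q))) = {s : some successor in {n1, n2, n6}} = {n1, n2, n6}
|Sat(EX (EG (b -> q)))| = |{n1, n2, n6}| = 3.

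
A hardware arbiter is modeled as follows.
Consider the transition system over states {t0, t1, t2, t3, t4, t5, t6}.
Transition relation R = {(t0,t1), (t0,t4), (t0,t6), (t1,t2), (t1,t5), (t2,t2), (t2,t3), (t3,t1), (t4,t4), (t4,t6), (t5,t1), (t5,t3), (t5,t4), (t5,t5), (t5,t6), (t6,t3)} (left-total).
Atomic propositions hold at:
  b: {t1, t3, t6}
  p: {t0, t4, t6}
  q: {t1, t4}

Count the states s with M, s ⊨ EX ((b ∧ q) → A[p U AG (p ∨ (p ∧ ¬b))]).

Sat(b ∧ q) = {t1}
Sat(¬b) = {t0, t2, t4, t5}
Sat(p ∧ ¬b) = {t0, t4}
Sat(p ∨ (p ∧ ¬b)) = {t0, t4, t6}
AG (p ∨ (p ∧ ¬b)): greatest fixpoint, start Z0 = {t0, t4, t6}, keep only states in Sat with every successor in Z. Z1 = {t4}; Z2 = ∅; fixed.
Sat(AG (p ∨ (p ∧ ¬b))) = ∅
A[p U AG (p ∨ (p ∧ ¬b))]: least fixpoint, start Z0 = Sat(AG (p ∨ (p ∧ ¬b))) = ∅, add states in Sat(p) with every successor in Z. Already a fixed point.
Sat(A[p U AG (p ∨ (p ∧ ¬b))]) = ∅
Sat((b ∧ q) → A[p U AG (p ∨ (p ∧ ¬b))]) = {t0, t2, t3, t4, t5, t6}
Sat(EX ((b ∧ q) → A[p U AG (p ∨ (p ∧ ¬b))])) = {s : some successor in {t0, t2, t3, t4, t5, t6}} = {t0, t1, t2, t4, t5, t6}
|Sat(EX ((b ∧ q) → A[p U AG (p ∨ (p ∧ ¬b))]))| = |{t0, t1, t2, t4, t5, t6}| = 6.

6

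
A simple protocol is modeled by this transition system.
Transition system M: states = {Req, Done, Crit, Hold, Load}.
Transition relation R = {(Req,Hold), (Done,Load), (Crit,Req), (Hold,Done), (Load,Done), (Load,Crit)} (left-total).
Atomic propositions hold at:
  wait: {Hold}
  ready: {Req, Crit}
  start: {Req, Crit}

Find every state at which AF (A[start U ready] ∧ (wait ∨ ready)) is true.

{Req, Crit}

A[start U ready]: least fixpoint, start Z0 = Sat(ready) = {Req, Crit}, add states in Sat(start) with every successor in Z. Already a fixed point.
Sat(A[start U ready]) = {Req, Crit}
Sat(wait ∨ ready) = {Req, Crit, Hold}
Sat(A[start U ready] ∧ (wait ∨ ready)) = {Req, Crit}
AF (A[start U ready] ∧ (wait ∨ ready)): least fixpoint, start Z0 = {Req, Crit}, add states with every successor in Z. Already a fixed point.
Sat(AF (A[start U ready] ∧ (wait ∨ ready))) = {Req, Crit}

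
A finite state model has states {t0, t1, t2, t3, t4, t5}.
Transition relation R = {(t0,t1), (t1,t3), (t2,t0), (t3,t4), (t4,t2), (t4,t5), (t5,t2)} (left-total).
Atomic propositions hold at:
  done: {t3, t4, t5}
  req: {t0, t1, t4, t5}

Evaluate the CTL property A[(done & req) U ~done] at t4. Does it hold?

Yes

Sat(done & req) = {t4, t5}
Sat(~done) = {t0, t1, t2}
A[(done & req) U ~done]: least fixpoint, start Z0 = Sat(~done) = {t0, t1, t2}, add states in Sat(done & req) with every successor in Z. Z1 = {t0, t1, t2, t5}; Z2 = {t0, t1, t2, t4, t5}; fixed.
Sat(A[(done & req) U ~done]) = {t0, t1, t2, t4, t5}
t4 ∈ Sat(A[(done & req) U ~done]) = {t0, t1, t2, t4, t5}, so the formula holds at t4.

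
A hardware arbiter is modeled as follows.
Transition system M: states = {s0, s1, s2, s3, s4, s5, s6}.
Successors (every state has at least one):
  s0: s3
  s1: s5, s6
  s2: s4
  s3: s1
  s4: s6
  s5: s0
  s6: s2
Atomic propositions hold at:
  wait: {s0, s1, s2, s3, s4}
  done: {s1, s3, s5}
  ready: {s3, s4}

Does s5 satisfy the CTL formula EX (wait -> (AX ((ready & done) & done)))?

Yes

Sat(ready & done) = {s3}
Sat((ready & done) & done) = {s3}
Sat(AX ((ready & done) & done)) = {s : every successor in {s3}} = {s0}
Sat(wait -> (AX ((ready & done) & done))) = {s0, s5, s6}
Sat(EX (wait -> (AX ((ready & done) & done)))) = {s : some successor in {s0, s5, s6}} = {s1, s4, s5}
s5 ∈ Sat(EX (wait -> (AX ((ready & done) & done)))) = {s1, s4, s5}, so the formula holds at s5.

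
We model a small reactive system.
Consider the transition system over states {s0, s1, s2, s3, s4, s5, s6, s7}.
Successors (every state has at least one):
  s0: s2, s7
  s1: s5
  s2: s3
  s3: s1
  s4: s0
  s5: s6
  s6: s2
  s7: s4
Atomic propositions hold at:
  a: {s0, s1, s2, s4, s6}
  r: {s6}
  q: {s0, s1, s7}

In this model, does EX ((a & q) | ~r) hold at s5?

No

Sat(a & q) = {s0, s1}
Sat(~r) = {s0, s1, s2, s3, s4, s5, s7}
Sat((a & q) | ~r) = {s0, s1, s2, s3, s4, s5, s7}
Sat(EX ((a & q) | ~r)) = {s : some successor in {s0, s1, s2, s3, s4, s5, s7}} = {s0, s1, s2, s3, s4, s6, s7}
s5 ∉ Sat(EX ((a & q) | ~r)) = {s0, s1, s2, s3, s4, s6, s7}, so the formula does not hold at s5.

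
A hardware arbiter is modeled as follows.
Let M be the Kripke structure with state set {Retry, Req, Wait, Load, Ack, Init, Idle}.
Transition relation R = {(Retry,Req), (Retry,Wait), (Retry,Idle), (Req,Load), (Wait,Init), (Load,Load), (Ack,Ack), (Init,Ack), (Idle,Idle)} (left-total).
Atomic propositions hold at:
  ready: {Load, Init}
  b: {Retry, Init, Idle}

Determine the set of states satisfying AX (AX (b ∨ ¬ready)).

Sat(¬ready) = {Retry, Req, Wait, Ack, Idle}
Sat(b ∨ ¬ready) = {Retry, Req, Wait, Ack, Init, Idle}
Sat(AX (b ∨ ¬ready)) = {s : every successor in {Retry, Req, Wait, Ack, Init, Idle}} = {Retry, Wait, Ack, Init, Idle}
Sat(AX (AX (b ∨ ¬ready))) = {s : every successor in {Retry, Wait, Ack, Init, Idle}} = {Wait, Ack, Init, Idle}

{Wait, Ack, Init, Idle}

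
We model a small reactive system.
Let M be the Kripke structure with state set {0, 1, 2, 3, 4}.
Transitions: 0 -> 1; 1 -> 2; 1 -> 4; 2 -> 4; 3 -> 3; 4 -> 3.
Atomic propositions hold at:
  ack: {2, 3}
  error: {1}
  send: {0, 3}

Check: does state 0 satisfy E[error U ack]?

No

E[error U ack]: least fixpoint, start Z0 = Sat(ack) = {2, 3}, add states in Sat(error) with some successor in Z. Z1 = {1, 2, 3}; fixed.
Sat(E[error U ack]) = {1, 2, 3}
0 ∉ Sat(E[error U ack]) = {1, 2, 3}, so the formula does not hold at 0.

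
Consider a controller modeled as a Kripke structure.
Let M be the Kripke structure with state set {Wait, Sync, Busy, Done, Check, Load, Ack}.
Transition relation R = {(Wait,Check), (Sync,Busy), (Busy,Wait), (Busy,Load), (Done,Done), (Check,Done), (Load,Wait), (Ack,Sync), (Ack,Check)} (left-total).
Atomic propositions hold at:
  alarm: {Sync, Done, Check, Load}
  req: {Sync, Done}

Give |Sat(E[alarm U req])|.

3

E[alarm U req]: least fixpoint, start Z0 = Sat(req) = {Sync, Done}, add states in Sat(alarm) with some successor in Z. Z1 = {Sync, Done, Check}; fixed.
Sat(E[alarm U req]) = {Sync, Done, Check}
|Sat(E[alarm U req])| = |{Sync, Done, Check}| = 3.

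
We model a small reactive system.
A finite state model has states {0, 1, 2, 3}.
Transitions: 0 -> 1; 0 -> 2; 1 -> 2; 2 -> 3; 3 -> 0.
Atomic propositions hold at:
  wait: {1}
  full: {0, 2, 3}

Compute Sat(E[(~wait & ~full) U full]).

{0, 2, 3}

Sat(~wait) = {0, 2, 3}
Sat(~full) = {1}
Sat(~wait & ~full) = ∅
E[(~wait & ~full) U full]: least fixpoint, start Z0 = Sat(full) = {0, 2, 3}, add states in Sat(~wait & ~full) with some successor in Z. Already a fixed point.
Sat(E[(~wait & ~full) U full]) = {0, 2, 3}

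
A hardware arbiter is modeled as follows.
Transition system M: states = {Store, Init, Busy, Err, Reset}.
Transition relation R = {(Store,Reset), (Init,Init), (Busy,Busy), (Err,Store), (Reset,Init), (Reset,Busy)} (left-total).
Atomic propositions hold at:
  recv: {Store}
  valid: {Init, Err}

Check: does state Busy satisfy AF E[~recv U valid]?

No

Sat(~recv) = {Init, Busy, Err, Reset}
E[~recv U valid]: least fixpoint, start Z0 = Sat(valid) = {Init, Err}, add states in Sat(~recv) with some successor in Z. Z1 = {Init, Err, Reset}; fixed.
Sat(E[~recv U valid]) = {Init, Err, Reset}
AF E[~recv U valid]: least fixpoint, start Z0 = {Init, Err, Reset}, add states with every successor in Z. Z1 = {Store, Init, Err, Reset}; fixed.
Sat(AF E[~recv U valid]) = {Store, Init, Err, Reset}
Busy ∉ Sat(AF E[~recv U valid]) = {Store, Init, Err, Reset}, so the formula does not hold at Busy.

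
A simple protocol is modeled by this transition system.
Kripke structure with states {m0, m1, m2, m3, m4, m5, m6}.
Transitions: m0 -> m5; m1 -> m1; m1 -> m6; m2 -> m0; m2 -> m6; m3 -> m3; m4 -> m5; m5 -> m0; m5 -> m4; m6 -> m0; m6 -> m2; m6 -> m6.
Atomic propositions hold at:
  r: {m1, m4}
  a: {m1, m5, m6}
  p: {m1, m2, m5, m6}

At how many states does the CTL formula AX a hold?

3

Sat(AX a) = {s : every successor in {m1, m5, m6}} = {m0, m1, m4}
|Sat(AX a)| = |{m0, m1, m4}| = 3.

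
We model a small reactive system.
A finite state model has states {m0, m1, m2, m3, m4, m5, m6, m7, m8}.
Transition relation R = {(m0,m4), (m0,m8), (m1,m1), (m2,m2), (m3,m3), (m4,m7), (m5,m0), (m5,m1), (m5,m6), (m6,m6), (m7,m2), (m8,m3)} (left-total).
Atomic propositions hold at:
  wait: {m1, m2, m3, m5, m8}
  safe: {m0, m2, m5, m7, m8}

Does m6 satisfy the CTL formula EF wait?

No

EF wait: least fixpoint, start Z0 = {m1, m2, m3, m5, m8}, add states with some successor in Z. Z1 = {m0, m1, m2, m3, m5, m7, m8}; Z2 = {m0, m1, m2, m3, m4, m5, m7, m8}; fixed.
Sat(EF wait) = {m0, m1, m2, m3, m4, m5, m7, m8}
m6 ∉ Sat(EF wait) = {m0, m1, m2, m3, m4, m5, m7, m8}, so the formula does not hold at m6.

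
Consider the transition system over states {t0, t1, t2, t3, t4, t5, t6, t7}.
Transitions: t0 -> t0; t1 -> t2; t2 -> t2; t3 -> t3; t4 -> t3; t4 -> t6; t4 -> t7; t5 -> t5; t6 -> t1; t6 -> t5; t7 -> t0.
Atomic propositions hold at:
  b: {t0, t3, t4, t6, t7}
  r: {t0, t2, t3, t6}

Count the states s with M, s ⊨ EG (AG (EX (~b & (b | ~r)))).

Sat(~b) = {t1, t2, t5}
Sat(~r) = {t1, t4, t5, t7}
Sat(b | ~r) = {t0, t1, t3, t4, t5, t6, t7}
Sat(~b & (b | ~r)) = {t1, t5}
Sat(EX (~b & (b | ~r))) = {s : some successor in {t1, t5}} = {t5, t6}
AG (EX (~b & (b | ~r))): greatest fixpoint, start Z0 = {t5, t6}, keep only states in Sat with every successor in Z. Z1 = {t5}; fixed.
Sat(AG (EX (~b & (b | ~r)))) = {t5}
EG (AG (EX (~b & (b | ~r)))): greatest fixpoint, start Z0 = {t5}, keep only states in Sat with some successor in Z. Already a fixed point.
Sat(EG (AG (EX (~b & (b | ~r))))) = {t5}
|Sat(EG (AG (EX (~b & (b | ~r)))))| = |{t5}| = 1.

1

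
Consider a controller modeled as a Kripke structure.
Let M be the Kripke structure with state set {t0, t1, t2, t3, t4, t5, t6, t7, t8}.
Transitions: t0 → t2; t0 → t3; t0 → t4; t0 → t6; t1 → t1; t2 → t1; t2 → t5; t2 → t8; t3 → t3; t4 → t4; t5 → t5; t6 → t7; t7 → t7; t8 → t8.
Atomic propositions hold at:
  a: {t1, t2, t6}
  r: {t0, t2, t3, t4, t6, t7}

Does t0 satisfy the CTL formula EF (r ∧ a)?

Sat(r ∧ a) = {t2, t6}
EF (r ∧ a): least fixpoint, start Z0 = {t2, t6}, add states with some successor in Z. Z1 = {t0, t2, t6}; fixed.
Sat(EF (r ∧ a)) = {t0, t2, t6}
t0 ∈ Sat(EF (r ∧ a)) = {t0, t2, t6}, so the formula holds at t0.

Yes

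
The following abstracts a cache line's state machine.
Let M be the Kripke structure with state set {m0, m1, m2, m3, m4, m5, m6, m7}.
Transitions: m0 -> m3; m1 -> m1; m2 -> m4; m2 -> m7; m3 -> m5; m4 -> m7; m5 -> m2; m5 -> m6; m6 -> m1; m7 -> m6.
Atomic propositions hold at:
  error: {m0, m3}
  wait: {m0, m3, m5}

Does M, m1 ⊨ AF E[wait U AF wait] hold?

No

AF wait: least fixpoint, start Z0 = {m0, m3, m5}, add states with every successor in Z. Already a fixed point.
Sat(AF wait) = {m0, m3, m5}
E[wait U AF wait]: least fixpoint, start Z0 = Sat(AF wait) = {m0, m3, m5}, add states in Sat(wait) with some successor in Z. Already a fixed point.
Sat(E[wait U AF wait]) = {m0, m3, m5}
AF E[wait U AF wait]: least fixpoint, start Z0 = {m0, m3, m5}, add states with every successor in Z. Already a fixed point.
Sat(AF E[wait U AF wait]) = {m0, m3, m5}
m1 ∉ Sat(AF E[wait U AF wait]) = {m0, m3, m5}, so the formula does not hold at m1.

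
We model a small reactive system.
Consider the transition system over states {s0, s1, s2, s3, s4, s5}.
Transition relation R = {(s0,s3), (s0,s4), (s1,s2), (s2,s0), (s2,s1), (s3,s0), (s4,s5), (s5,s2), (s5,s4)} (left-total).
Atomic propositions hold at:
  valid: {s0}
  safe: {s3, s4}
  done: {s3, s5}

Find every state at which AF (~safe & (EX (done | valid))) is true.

{s0, s1, s2, s3}

Sat(~safe) = {s0, s1, s2, s5}
Sat(done | valid) = {s0, s3, s5}
Sat(EX (done | valid)) = {s : some successor in {s0, s3, s5}} = {s0, s2, s3, s4}
Sat(~safe & (EX (done | valid))) = {s0, s2}
AF (~safe & (EX (done | valid))): least fixpoint, start Z0 = {s0, s2}, add states with every successor in Z. Z1 = {s0, s1, s2, s3}; fixed.
Sat(AF (~safe & (EX (done | valid)))) = {s0, s1, s2, s3}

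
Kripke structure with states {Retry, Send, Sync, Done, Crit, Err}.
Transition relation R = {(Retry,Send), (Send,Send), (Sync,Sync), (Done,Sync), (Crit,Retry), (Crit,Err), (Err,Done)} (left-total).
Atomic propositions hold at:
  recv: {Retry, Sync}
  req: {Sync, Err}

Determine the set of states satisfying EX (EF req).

EF req: least fixpoint, start Z0 = {Sync, Err}, add states with some successor in Z. Z1 = {Sync, Done, Crit, Err}; fixed.
Sat(EF req) = {Sync, Done, Crit, Err}
Sat(EX (EF req)) = {s : some successor in {Sync, Done, Crit, Err}} = {Sync, Done, Crit, Err}

{Sync, Done, Crit, Err}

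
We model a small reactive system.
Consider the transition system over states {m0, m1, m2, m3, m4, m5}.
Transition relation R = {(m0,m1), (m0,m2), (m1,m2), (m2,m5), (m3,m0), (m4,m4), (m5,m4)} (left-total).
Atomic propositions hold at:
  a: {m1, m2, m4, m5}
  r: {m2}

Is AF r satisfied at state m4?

AF r: least fixpoint, start Z0 = {m2}, add states with every successor in Z. Z1 = {m1, m2}; Z2 = {m0, m1, m2}; Z3 = {m0, m1, m2, m3}; fixed.
Sat(AF r) = {m0, m1, m2, m3}
m4 ∉ Sat(AF r) = {m0, m1, m2, m3}, so the formula does not hold at m4.

No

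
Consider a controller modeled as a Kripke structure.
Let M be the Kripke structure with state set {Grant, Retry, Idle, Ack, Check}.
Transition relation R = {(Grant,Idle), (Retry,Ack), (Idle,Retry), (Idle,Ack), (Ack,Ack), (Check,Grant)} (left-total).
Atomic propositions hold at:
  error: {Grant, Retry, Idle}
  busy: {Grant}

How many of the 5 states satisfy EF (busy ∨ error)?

Sat(busy ∨ error) = {Grant, Retry, Idle}
EF (busy ∨ error): least fixpoint, start Z0 = {Grant, Retry, Idle}, add states with some successor in Z. Z1 = {Grant, Retry, Idle, Check}; fixed.
Sat(EF (busy ∨ error)) = {Grant, Retry, Idle, Check}
|Sat(EF (busy ∨ error))| = |{Grant, Retry, Idle, Check}| = 4.

4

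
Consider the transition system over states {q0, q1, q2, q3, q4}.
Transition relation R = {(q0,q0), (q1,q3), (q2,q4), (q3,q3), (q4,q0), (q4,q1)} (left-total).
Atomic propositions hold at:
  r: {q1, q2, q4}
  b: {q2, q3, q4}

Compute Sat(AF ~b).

Sat(~b) = {q0, q1}
AF ~b: least fixpoint, start Z0 = {q0, q1}, add states with every successor in Z. Z1 = {q0, q1, q4}; Z2 = {q0, q1, q2, q4}; fixed.
Sat(AF ~b) = {q0, q1, q2, q4}

{q0, q1, q2, q4}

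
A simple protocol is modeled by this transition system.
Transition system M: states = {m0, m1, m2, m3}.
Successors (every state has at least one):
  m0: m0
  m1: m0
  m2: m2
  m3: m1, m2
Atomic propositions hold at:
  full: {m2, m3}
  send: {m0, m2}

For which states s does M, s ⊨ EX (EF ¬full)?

{m0, m1, m3}

Sat(¬full) = {m0, m1}
EF ¬full: least fixpoint, start Z0 = {m0, m1}, add states with some successor in Z. Z1 = {m0, m1, m3}; fixed.
Sat(EF ¬full) = {m0, m1, m3}
Sat(EX (EF ¬full)) = {s : some successor in {m0, m1, m3}} = {m0, m1, m3}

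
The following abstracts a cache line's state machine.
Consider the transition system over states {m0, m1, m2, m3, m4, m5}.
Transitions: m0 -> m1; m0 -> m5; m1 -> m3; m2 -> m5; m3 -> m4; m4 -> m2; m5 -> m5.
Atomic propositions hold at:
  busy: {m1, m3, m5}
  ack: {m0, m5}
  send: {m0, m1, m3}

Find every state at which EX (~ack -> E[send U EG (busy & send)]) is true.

{m0, m2, m5}

Sat(~ack) = {m1, m2, m3, m4}
Sat(busy & send) = {m1, m3}
EG (busy & send): greatest fixpoint, start Z0 = {m1, m3}, keep only states in Sat with some successor in Z. Z1 = {m1}; Z2 = ∅; fixed.
Sat(EG (busy & send)) = ∅
E[send U EG (busy & send)]: least fixpoint, start Z0 = Sat(EG (busy & send)) = ∅, add states in Sat(send) with some successor in Z. Already a fixed point.
Sat(E[send U EG (busy & send)]) = ∅
Sat(~ack -> E[send U EG (busy & send)]) = {m0, m5}
Sat(EX (~ack -> E[send U EG (busy & send)])) = {s : some successor in {m0, m5}} = {m0, m2, m5}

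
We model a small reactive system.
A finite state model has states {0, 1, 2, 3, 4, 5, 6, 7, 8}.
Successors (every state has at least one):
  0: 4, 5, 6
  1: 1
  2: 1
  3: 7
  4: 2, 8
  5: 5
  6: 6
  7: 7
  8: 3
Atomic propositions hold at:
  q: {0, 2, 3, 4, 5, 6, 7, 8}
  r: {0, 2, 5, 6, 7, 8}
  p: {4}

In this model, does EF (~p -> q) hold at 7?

Yes

Sat(~p) = {0, 1, 2, 3, 5, 6, 7, 8}
Sat(~p -> q) = {0, 2, 3, 4, 5, 6, 7, 8}
EF (~p -> q): least fixpoint, start Z0 = {0, 2, 3, 4, 5, 6, 7, 8}, add states with some successor in Z. Already a fixed point.
Sat(EF (~p -> q)) = {0, 2, 3, 4, 5, 6, 7, 8}
7 ∈ Sat(EF (~p -> q)) = {0, 2, 3, 4, 5, 6, 7, 8}, so the formula holds at 7.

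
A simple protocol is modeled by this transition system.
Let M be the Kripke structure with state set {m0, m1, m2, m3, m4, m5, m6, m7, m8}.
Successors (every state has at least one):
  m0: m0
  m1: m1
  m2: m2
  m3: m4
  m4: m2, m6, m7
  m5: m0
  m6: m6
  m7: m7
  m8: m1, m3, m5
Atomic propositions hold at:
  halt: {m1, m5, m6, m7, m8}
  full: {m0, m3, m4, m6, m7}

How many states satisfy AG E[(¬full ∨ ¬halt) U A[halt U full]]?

Sat(¬full) = {m1, m2, m5, m8}
Sat(¬halt) = {m0, m2, m3, m4}
Sat(¬full ∨ ¬halt) = {m0, m1, m2, m3, m4, m5, m8}
A[halt U full]: least fixpoint, start Z0 = Sat(full) = {m0, m3, m4, m6, m7}, add states in Sat(halt) with every successor in Z. Z1 = {m0, m3, m4, m5, m6, m7}; fixed.
Sat(A[halt U full]) = {m0, m3, m4, m5, m6, m7}
E[(¬full ∨ ¬halt) U A[halt U full]]: least fixpoint, start Z0 = Sat(A[halt U full]) = {m0, m3, m4, m5, m6, m7}, add states in Sat(¬full ∨ ¬halt) with some successor in Z. Z1 = {m0, m3, m4, m5, m6, m7, m8}; fixed.
Sat(E[(¬full ∨ ¬halt) U A[halt U full]]) = {m0, m3, m4, m5, m6, m7, m8}
AG E[(¬full ∨ ¬halt) U A[halt U full]]: greatest fixpoint, start Z0 = {m0, m3, m4, m5, m6, m7, m8}, keep only states in Sat with every successor in Z. Z1 = {m0, m3, m5, m6, m7}; Z2 = {m0, m5, m6, m7}; fixed.
Sat(AG E[(¬full ∨ ¬halt) U A[halt U full]]) = {m0, m5, m6, m7}
|Sat(AG E[(¬full ∨ ¬halt) U A[halt U full]])| = |{m0, m5, m6, m7}| = 4.

4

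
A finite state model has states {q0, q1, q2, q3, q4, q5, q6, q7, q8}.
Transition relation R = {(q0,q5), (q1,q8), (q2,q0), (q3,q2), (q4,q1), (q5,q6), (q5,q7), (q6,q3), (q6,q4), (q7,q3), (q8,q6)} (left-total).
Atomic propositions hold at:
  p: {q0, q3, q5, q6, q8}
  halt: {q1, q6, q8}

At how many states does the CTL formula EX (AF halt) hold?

5

AF halt: least fixpoint, start Z0 = {q1, q6, q8}, add states with every successor in Z. Z1 = {q1, q4, q6, q8}; fixed.
Sat(AF halt) = {q1, q4, q6, q8}
Sat(EX (AF halt)) = {s : some successor in {q1, q4, q6, q8}} = {q1, q4, q5, q6, q8}
|Sat(EX (AF halt))| = |{q1, q4, q5, q6, q8}| = 5.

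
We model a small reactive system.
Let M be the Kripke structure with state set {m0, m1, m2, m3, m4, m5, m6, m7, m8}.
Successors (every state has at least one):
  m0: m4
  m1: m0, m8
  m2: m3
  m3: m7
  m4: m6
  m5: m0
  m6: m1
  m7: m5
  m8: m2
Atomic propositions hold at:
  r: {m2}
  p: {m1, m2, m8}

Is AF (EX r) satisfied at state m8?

Sat(EX r) = {s : some successor in {m2}} = {m8}
AF (EX r): least fixpoint, start Z0 = {m8}, add states with every successor in Z. Already a fixed point.
Sat(AF (EX r)) = {m8}
m8 ∈ Sat(AF (EX r)) = {m8}, so the formula holds at m8.

Yes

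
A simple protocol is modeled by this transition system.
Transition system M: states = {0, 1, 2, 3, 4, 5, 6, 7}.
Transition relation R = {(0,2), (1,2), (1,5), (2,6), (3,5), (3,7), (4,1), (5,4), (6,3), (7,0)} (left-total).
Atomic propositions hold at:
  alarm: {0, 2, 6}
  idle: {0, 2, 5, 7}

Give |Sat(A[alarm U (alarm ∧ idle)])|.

Sat(alarm ∧ idle) = {0, 2}
A[alarm U (alarm ∧ idle)]: least fixpoint, start Z0 = Sat((alarm ∧ idle)) = {0, 2}, add states in Sat(alarm) with every successor in Z. Already a fixed point.
Sat(A[alarm U (alarm ∧ idle)]) = {0, 2}
|Sat(A[alarm U (alarm ∧ idle)])| = |{0, 2}| = 2.

2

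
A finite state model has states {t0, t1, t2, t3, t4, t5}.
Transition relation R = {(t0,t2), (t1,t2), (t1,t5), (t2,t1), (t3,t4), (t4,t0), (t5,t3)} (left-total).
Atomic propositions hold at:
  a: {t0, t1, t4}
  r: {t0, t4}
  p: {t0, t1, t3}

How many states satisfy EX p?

Sat(EX p) = {s : some successor in {t0, t1, t3}} = {t2, t4, t5}
|Sat(EX p)| = |{t2, t4, t5}| = 3.

3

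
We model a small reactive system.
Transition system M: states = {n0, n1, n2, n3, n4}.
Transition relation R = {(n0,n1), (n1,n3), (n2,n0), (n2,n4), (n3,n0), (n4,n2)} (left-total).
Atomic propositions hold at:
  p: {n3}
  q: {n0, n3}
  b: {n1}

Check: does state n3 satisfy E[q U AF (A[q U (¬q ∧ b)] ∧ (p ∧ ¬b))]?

Sat(¬q) = {n1, n2, n4}
Sat(¬q ∧ b) = {n1}
A[q U (¬q ∧ b)]: least fixpoint, start Z0 = Sat((¬q ∧ b)) = {n1}, add states in Sat(q) with every successor in Z. Z1 = {n0, n1}; Z2 = {n0, n1, n3}; fixed.
Sat(A[q U (¬q ∧ b)]) = {n0, n1, n3}
Sat(¬b) = {n0, n2, n3, n4}
Sat(p ∧ ¬b) = {n3}
Sat(A[q U (¬q ∧ b)] ∧ (p ∧ ¬b)) = {n3}
AF (A[q U (¬q ∧ b)] ∧ (p ∧ ¬b)): least fixpoint, start Z0 = {n3}, add states with every successor in Z. Z1 = {n1, n3}; Z2 = {n0, n1, n3}; fixed.
Sat(AF (A[q U (¬q ∧ b)] ∧ (p ∧ ¬b))) = {n0, n1, n3}
E[q U AF (A[q U (¬q ∧ b)] ∧ (p ∧ ¬b))]: least fixpoint, start Z0 = Sat(AF (A[q U (¬q ∧ b)] ∧ (p ∧ ¬b))) = {n0, n1, n3}, add states in Sat(q) with some successor in Z. Already a fixed point.
Sat(E[q U AF (A[q U (¬q ∧ b)] ∧ (p ∧ ¬b))]) = {n0, n1, n3}
n3 ∈ Sat(E[q U AF (A[q U (¬q ∧ b)] ∧ (p ∧ ¬b))]) = {n0, n1, n3}, so the formula holds at n3.

Yes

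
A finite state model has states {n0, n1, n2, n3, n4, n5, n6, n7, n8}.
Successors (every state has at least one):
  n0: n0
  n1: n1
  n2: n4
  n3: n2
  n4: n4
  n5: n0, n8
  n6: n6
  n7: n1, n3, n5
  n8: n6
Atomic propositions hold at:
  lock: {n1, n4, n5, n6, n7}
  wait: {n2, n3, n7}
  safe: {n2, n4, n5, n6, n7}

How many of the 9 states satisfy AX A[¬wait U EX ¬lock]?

Sat(¬wait) = {n0, n1, n4, n5, n6, n8}
Sat(¬lock) = {n0, n2, n3, n8}
Sat(EX ¬lock) = {s : some successor in {n0, n2, n3, n8}} = {n0, n3, n5, n7}
A[¬wait U EX ¬lock]: least fixpoint, start Z0 = Sat(EX ¬lock) = {n0, n3, n5, n7}, add states in Sat(¬wait) with every successor in Z. Already a fixed point.
Sat(A[¬wait U EX ¬lock]) = {n0, n3, n5, n7}
Sat(AX A[¬wait U EX ¬lock]) = {s : every successor in {n0, n3, n5, n7}} = {n0}
|Sat(AX A[¬wait U EX ¬lock])| = |{n0}| = 1.

1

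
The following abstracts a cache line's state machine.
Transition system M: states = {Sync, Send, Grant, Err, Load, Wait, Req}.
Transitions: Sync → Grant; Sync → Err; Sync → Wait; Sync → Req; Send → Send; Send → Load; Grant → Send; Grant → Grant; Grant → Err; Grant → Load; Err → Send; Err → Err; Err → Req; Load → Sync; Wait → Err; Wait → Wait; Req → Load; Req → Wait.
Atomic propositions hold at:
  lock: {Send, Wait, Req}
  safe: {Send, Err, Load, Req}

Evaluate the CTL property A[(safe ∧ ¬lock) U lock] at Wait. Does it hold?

Sat(¬lock) = {Sync, Grant, Err, Load}
Sat(safe ∧ ¬lock) = {Err, Load}
A[(safe ∧ ¬lock) U lock]: least fixpoint, start Z0 = Sat(lock) = {Send, Wait, Req}, add states in Sat(safe ∧ ¬lock) with every successor in Z. Already a fixed point.
Sat(A[(safe ∧ ¬lock) U lock]) = {Send, Wait, Req}
Wait ∈ Sat(A[(safe ∧ ¬lock) U lock]) = {Send, Wait, Req}, so the formula holds at Wait.

Yes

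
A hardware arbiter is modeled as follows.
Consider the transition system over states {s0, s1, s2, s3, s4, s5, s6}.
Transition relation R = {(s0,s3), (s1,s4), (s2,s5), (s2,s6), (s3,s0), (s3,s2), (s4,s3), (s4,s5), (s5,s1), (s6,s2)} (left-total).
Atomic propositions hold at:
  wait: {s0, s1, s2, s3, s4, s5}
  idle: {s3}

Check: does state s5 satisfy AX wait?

Yes

Sat(AX wait) = {s : every successor in {s0, s1, s2, s3, s4, s5}} = {s0, s1, s3, s4, s5, s6}
s5 ∈ Sat(AX wait) = {s0, s1, s3, s4, s5, s6}, so the formula holds at s5.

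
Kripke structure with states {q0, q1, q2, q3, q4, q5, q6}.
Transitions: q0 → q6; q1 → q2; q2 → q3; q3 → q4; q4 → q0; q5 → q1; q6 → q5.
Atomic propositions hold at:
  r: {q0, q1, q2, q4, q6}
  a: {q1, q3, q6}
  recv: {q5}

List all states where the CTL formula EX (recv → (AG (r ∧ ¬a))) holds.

{q0, q1, q2, q3, q4, q5}

Sat(¬a) = {q0, q2, q4, q5}
Sat(r ∧ ¬a) = {q0, q2, q4}
AG (r ∧ ¬a): greatest fixpoint, start Z0 = {q0, q2, q4}, keep only states in Sat with every successor in Z. Z1 = {q4}; Z2 = ∅; fixed.
Sat(AG (r ∧ ¬a)) = ∅
Sat(recv → (AG (r ∧ ¬a))) = {q0, q1, q2, q3, q4, q6}
Sat(EX (recv → (AG (r ∧ ¬a)))) = {s : some successor in {q0, q1, q2, q3, q4, q6}} = {q0, q1, q2, q3, q4, q5}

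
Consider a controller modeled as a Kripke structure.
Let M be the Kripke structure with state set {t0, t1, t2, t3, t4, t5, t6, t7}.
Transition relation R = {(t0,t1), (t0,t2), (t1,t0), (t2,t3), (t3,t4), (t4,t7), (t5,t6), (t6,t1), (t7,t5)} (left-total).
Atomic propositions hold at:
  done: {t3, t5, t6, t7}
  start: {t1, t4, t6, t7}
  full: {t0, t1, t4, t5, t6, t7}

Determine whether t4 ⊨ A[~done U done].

Yes

Sat(~done) = {t0, t1, t2, t4}
A[~done U done]: least fixpoint, start Z0 = Sat(done) = {t3, t5, t6, t7}, add states in Sat(~done) with every successor in Z. Z1 = {t2, t3, t4, t5, t6, t7}; fixed.
Sat(A[~done U done]) = {t2, t3, t4, t5, t6, t7}
t4 ∈ Sat(A[~done U done]) = {t2, t3, t4, t5, t6, t7}, so the formula holds at t4.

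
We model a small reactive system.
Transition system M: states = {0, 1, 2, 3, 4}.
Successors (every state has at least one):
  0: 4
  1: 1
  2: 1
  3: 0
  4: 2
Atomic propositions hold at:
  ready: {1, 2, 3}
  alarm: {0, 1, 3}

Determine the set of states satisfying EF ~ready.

{0, 3, 4}

Sat(~ready) = {0, 4}
EF ~ready: least fixpoint, start Z0 = {0, 4}, add states with some successor in Z. Z1 = {0, 3, 4}; fixed.
Sat(EF ~ready) = {0, 3, 4}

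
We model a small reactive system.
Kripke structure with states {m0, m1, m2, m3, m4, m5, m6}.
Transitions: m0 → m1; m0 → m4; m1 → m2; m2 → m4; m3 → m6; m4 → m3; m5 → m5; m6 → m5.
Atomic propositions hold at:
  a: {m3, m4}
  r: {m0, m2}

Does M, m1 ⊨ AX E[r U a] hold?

Yes

E[r U a]: least fixpoint, start Z0 = Sat(a) = {m3, m4}, add states in Sat(r) with some successor in Z. Z1 = {m0, m2, m3, m4}; fixed.
Sat(E[r U a]) = {m0, m2, m3, m4}
Sat(AX E[r U a]) = {s : every successor in {m0, m2, m3, m4}} = {m1, m2, m4}
m1 ∈ Sat(AX E[r U a]) = {m1, m2, m4}, so the formula holds at m1.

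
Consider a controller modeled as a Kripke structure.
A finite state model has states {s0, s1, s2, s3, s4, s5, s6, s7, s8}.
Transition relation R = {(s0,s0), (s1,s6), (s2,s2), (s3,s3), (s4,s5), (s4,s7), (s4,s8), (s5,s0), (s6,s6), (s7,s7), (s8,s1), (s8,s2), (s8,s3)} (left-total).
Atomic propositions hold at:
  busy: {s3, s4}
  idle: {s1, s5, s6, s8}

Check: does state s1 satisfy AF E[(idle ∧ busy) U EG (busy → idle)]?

Yes

Sat(idle ∧ busy) = ∅
Sat(busy → idle) = {s0, s1, s2, s5, s6, s7, s8}
EG (busy → idle): greatest fixpoint, start Z0 = {s0, s1, s2, s5, s6, s7, s8}, keep only states in Sat with some successor in Z. Already a fixed point.
Sat(EG (busy → idle)) = {s0, s1, s2, s5, s6, s7, s8}
E[(idle ∧ busy) U EG (busy → idle)]: least fixpoint, start Z0 = Sat(EG (busy → idle)) = {s0, s1, s2, s5, s6, s7, s8}, add states in Sat(idle ∧ busy) with some successor in Z. Already a fixed point.
Sat(E[(idle ∧ busy) U EG (busy → idle)]) = {s0, s1, s2, s5, s6, s7, s8}
AF E[(idle ∧ busy) U EG (busy → idle)]: least fixpoint, start Z0 = {s0, s1, s2, s5, s6, s7, s8}, add states with every successor in Z. Z1 = {s0, s1, s2, s4, s5, s6, s7, s8}; fixed.
Sat(AF E[(idle ∧ busy) U EG (busy → idle)]) = {s0, s1, s2, s4, s5, s6, s7, s8}
s1 ∈ Sat(AF E[(idle ∧ busy) U EG (busy → idle)]) = {s0, s1, s2, s4, s5, s6, s7, s8}, so the formula holds at s1.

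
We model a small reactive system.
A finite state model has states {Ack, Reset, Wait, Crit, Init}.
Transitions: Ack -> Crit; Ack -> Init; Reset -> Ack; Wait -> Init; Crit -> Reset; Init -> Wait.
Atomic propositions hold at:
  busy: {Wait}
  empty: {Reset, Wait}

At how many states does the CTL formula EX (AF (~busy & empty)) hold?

2

Sat(~busy) = {Ack, Reset, Crit, Init}
Sat(~busy & empty) = {Reset}
AF (~busy & empty): least fixpoint, start Z0 = {Reset}, add states with every successor in Z. Z1 = {Reset, Crit}; fixed.
Sat(AF (~busy & empty)) = {Reset, Crit}
Sat(EX (AF (~busy & empty))) = {s : some successor in {Reset, Crit}} = {Ack, Crit}
|Sat(EX (AF (~busy & empty)))| = |{Ack, Crit}| = 2.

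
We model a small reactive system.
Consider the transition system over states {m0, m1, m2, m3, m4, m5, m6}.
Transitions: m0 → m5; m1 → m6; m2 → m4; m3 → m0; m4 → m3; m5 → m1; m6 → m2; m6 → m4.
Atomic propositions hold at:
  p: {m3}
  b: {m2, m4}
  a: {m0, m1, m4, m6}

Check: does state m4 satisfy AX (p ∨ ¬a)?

Yes

Sat(¬a) = {m2, m3, m5}
Sat(p ∨ ¬a) = {m2, m3, m5}
Sat(AX (p ∨ ¬a)) = {s : every successor in {m2, m3, m5}} = {m0, m4}
m4 ∈ Sat(AX (p ∨ ¬a)) = {m0, m4}, so the formula holds at m4.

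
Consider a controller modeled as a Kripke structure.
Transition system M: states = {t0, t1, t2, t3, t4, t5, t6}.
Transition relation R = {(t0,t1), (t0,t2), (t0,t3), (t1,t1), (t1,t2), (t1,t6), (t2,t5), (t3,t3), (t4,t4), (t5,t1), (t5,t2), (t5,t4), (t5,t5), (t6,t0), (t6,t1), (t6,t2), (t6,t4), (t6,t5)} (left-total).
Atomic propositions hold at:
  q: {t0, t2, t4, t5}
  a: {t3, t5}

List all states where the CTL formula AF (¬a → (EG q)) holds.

Sat(¬a) = {t0, t1, t2, t4, t6}
EG q: greatest fixpoint, start Z0 = {t0, t2, t4, t5}, keep only states in Sat with some successor in Z. Already a fixed point.
Sat(EG q) = {t0, t2, t4, t5}
Sat(¬a → (EG q)) = {t0, t2, t3, t4, t5}
AF (¬a → (EG q)): least fixpoint, start Z0 = {t0, t2, t3, t4, t5}, add states with every successor in Z. Already a fixed point.
Sat(AF (¬a → (EG q))) = {t0, t2, t3, t4, t5}

{t0, t2, t3, t4, t5}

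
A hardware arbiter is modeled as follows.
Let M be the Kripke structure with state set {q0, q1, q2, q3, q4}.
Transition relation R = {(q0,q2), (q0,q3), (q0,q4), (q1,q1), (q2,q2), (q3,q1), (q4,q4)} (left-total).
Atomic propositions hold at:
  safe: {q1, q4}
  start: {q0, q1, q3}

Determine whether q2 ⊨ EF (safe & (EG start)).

EG start: greatest fixpoint, start Z0 = {q0, q1, q3}, keep only states in Sat with some successor in Z. Already a fixed point.
Sat(EG start) = {q0, q1, q3}
Sat(safe & (EG start)) = {q1}
EF (safe & (EG start)): least fixpoint, start Z0 = {q1}, add states with some successor in Z. Z1 = {q1, q3}; Z2 = {q0, q1, q3}; fixed.
Sat(EF (safe & (EG start))) = {q0, q1, q3}
q2 ∉ Sat(EF (safe & (EG start))) = {q0, q1, q3}, so the formula does not hold at q2.

No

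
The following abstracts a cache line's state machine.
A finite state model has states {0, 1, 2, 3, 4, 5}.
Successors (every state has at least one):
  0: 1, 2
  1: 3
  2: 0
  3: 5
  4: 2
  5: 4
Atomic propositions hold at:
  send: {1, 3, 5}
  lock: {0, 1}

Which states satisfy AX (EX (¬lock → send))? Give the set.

{0, 1, 2, 4}

Sat(¬lock) = {2, 3, 4, 5}
Sat(¬lock → send) = {0, 1, 3, 5}
Sat(EX (¬lock → send)) = {s : some successor in {0, 1, 3, 5}} = {0, 1, 2, 3}
Sat(AX (EX (¬lock → send))) = {s : every successor in {0, 1, 2, 3}} = {0, 1, 2, 4}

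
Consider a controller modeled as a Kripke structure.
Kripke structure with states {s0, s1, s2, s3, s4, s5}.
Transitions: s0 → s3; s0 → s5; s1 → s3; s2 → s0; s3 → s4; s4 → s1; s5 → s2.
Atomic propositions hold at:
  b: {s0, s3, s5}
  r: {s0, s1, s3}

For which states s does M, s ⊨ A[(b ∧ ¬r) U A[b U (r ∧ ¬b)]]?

Sat(¬r) = {s2, s4, s5}
Sat(b ∧ ¬r) = {s5}
Sat(¬b) = {s1, s2, s4}
Sat(r ∧ ¬b) = {s1}
A[b U (r ∧ ¬b)]: least fixpoint, start Z0 = Sat((r ∧ ¬b)) = {s1}, add states in Sat(b) with every successor in Z. Already a fixed point.
Sat(A[b U (r ∧ ¬b)]) = {s1}
A[(b ∧ ¬r) U A[b U (r ∧ ¬b)]]: least fixpoint, start Z0 = Sat(A[b U (r ∧ ¬b)]) = {s1}, add states in Sat(b ∧ ¬r) with every successor in Z. Already a fixed point.
Sat(A[(b ∧ ¬r) U A[b U (r ∧ ¬b)]]) = {s1}

{s1}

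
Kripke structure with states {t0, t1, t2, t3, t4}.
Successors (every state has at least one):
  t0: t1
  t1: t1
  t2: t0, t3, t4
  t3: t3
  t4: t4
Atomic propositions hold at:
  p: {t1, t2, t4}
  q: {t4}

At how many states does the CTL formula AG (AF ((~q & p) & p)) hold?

Sat(~q) = {t0, t1, t2, t3}
Sat(~q & p) = {t1, t2}
Sat((~q & p) & p) = {t1, t2}
AF ((~q & p) & p): least fixpoint, start Z0 = {t1, t2}, add states with every successor in Z. Z1 = {t0, t1, t2}; fixed.
Sat(AF ((~q & p) & p)) = {t0, t1, t2}
AG (AF ((~q & p) & p)): greatest fixpoint, start Z0 = {t0, t1, t2}, keep only states in Sat with every successor in Z. Z1 = {t0, t1}; fixed.
Sat(AG (AF ((~q & p) & p))) = {t0, t1}
|Sat(AG (AF ((~q & p) & p)))| = |{t0, t1}| = 2.

2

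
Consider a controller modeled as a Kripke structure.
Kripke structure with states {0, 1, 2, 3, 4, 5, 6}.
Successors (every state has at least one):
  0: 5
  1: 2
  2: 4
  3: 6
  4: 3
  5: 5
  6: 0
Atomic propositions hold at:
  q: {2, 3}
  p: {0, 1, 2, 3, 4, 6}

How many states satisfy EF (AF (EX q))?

Sat(EX q) = {s : some successor in {2, 3}} = {1, 4}
AF (EX q): least fixpoint, start Z0 = {1, 4}, add states with every successor in Z. Z1 = {1, 2, 4}; fixed.
Sat(AF (EX q)) = {1, 2, 4}
EF (AF (EX q)): least fixpoint, start Z0 = {1, 2, 4}, add states with some successor in Z. Already a fixed point.
Sat(EF (AF (EX q))) = {1, 2, 4}
|Sat(EF (AF (EX q)))| = |{1, 2, 4}| = 3.

3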